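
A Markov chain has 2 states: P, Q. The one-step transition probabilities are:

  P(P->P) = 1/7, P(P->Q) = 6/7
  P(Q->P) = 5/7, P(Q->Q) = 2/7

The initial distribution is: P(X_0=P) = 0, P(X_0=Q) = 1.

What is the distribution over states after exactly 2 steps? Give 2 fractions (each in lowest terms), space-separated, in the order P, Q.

Propagating the distribution step by step (d_{t+1} = d_t * P):
d_0 = (P=0, Q=1)
  d_1[P] = 0*1/7 + 1*5/7 = 5/7
  d_1[Q] = 0*6/7 + 1*2/7 = 2/7
d_1 = (P=5/7, Q=2/7)
  d_2[P] = 5/7*1/7 + 2/7*5/7 = 15/49
  d_2[Q] = 5/7*6/7 + 2/7*2/7 = 34/49
d_2 = (P=15/49, Q=34/49)

Answer: 15/49 34/49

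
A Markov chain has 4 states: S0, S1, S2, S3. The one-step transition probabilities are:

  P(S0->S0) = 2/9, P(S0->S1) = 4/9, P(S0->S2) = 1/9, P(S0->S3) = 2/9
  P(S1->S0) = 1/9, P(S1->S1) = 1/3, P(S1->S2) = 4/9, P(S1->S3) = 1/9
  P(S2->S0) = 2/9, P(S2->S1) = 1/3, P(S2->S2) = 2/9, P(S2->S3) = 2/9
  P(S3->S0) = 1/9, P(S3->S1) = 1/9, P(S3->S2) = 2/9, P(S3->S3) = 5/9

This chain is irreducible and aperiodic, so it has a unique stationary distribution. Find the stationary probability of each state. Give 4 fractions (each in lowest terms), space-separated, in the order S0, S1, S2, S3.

The stationary distribution satisfies pi = pi * P, i.e.:
  pi_S0 = 2/9*pi_S0 + 1/9*pi_S1 + 2/9*pi_S2 + 1/9*pi_S3
  pi_S1 = 4/9*pi_S0 + 1/3*pi_S1 + 1/3*pi_S2 + 1/9*pi_S3
  pi_S2 = 1/9*pi_S0 + 4/9*pi_S1 + 2/9*pi_S2 + 2/9*pi_S3
  pi_S3 = 2/9*pi_S0 + 1/9*pi_S1 + 2/9*pi_S2 + 5/9*pi_S3
with normalization: pi_S0 + pi_S1 + pi_S2 + pi_S3 = 1.

Using the first 3 balance equations plus normalization, the linear system A*pi = b is:
  [-7/9, 1/9, 2/9, 1/9] . pi = 0
  [4/9, -2/3, 1/3, 1/9] . pi = 0
  [1/9, 4/9, -7/9, 2/9] . pi = 0
  [1, 1, 1, 1] . pi = 1

Solving yields:
  pi_S0 = 75/473
  pi_S1 = 136/473
  pi_S2 = 127/473
  pi_S3 = 135/473

Verification (pi * P):
  75/473*2/9 + 136/473*1/9 + 127/473*2/9 + 135/473*1/9 = 75/473 = pi_S0  (ok)
  75/473*4/9 + 136/473*1/3 + 127/473*1/3 + 135/473*1/9 = 136/473 = pi_S1  (ok)
  75/473*1/9 + 136/473*4/9 + 127/473*2/9 + 135/473*2/9 = 127/473 = pi_S2  (ok)
  75/473*2/9 + 136/473*1/9 + 127/473*2/9 + 135/473*5/9 = 135/473 = pi_S3  (ok)

Answer: 75/473 136/473 127/473 135/473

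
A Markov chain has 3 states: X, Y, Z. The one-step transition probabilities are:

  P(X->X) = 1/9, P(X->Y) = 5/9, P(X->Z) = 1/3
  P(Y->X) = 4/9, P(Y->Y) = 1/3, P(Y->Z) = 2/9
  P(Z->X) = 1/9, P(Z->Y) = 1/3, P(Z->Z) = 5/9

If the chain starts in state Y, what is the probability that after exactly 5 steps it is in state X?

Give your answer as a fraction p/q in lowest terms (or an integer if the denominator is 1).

Answer: 1582/6561

Derivation:
Computing P^5 by repeated multiplication:
P^1 =
  X: [1/9, 5/9, 1/3]
  Y: [4/9, 1/3, 2/9]
  Z: [1/9, 1/3, 5/9]
P^2 =
  X: [8/27, 29/81, 28/81]
  Y: [2/9, 35/81, 28/81]
  Z: [2/9, 29/81, 34/81]
P^3 =
  X: [56/243, 97/243, 10/27]
  Y: [62/243, 31/81, 88/243]
  Z: [56/243, 31/81, 94/243]
P^4 =
  X: [178/729, 841/2187, 812/2187]
  Y: [58/243, 853/2187, 812/2187]
  Z: [58/243, 841/2187, 824/2187]
P^5 =
  X: [1570/6561, 2543/6561, 272/729]
  Y: [1582/6561, 845/2187, 2444/6561]
  Z: [1570/6561, 845/2187, 2456/6561]

(P^5)[Y -> X] = 1582/6561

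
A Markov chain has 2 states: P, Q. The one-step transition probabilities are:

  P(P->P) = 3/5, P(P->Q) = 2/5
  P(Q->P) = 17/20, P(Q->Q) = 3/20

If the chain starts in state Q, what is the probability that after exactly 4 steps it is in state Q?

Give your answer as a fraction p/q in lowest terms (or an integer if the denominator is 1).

Computing P^4 by repeated multiplication:
P^1 =
  P: [3/5, 2/5]
  Q: [17/20, 3/20]
P^2 =
  P: [7/10, 3/10]
  Q: [51/80, 29/80]
P^3 =
  P: [27/40, 13/40]
  Q: [221/320, 99/320]
P^4 =
  P: [109/160, 51/160]
  Q: [867/1280, 413/1280]

(P^4)[Q -> Q] = 413/1280

Answer: 413/1280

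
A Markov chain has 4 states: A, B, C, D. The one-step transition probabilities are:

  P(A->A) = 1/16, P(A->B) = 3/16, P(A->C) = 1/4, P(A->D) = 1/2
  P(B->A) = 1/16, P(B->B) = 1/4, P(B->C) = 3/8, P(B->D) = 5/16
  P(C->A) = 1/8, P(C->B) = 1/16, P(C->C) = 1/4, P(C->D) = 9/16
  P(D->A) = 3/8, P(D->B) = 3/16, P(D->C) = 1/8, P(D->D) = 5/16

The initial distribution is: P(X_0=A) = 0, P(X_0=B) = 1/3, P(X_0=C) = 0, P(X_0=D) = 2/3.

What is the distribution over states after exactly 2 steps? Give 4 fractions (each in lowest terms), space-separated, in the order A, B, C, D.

Propagating the distribution step by step (d_{t+1} = d_t * P):
d_0 = (A=0, B=1/3, C=0, D=2/3)
  d_1[A] = 0*1/16 + 1/3*1/16 + 0*1/8 + 2/3*3/8 = 13/48
  d_1[B] = 0*3/16 + 1/3*1/4 + 0*1/16 + 2/3*3/16 = 5/24
  d_1[C] = 0*1/4 + 1/3*3/8 + 0*1/4 + 2/3*1/8 = 5/24
  d_1[D] = 0*1/2 + 1/3*5/16 + 0*9/16 + 2/3*5/16 = 5/16
d_1 = (A=13/48, B=5/24, C=5/24, D=5/16)
  d_2[A] = 13/48*1/16 + 5/24*1/16 + 5/24*1/8 + 5/16*3/8 = 133/768
  d_2[B] = 13/48*3/16 + 5/24*1/4 + 5/24*1/16 + 5/16*3/16 = 67/384
  d_2[C] = 13/48*1/4 + 5/24*3/8 + 5/24*1/4 + 5/16*1/8 = 91/384
  d_2[D] = 13/48*1/2 + 5/24*5/16 + 5/24*9/16 + 5/16*5/16 = 319/768
d_2 = (A=133/768, B=67/384, C=91/384, D=319/768)

Answer: 133/768 67/384 91/384 319/768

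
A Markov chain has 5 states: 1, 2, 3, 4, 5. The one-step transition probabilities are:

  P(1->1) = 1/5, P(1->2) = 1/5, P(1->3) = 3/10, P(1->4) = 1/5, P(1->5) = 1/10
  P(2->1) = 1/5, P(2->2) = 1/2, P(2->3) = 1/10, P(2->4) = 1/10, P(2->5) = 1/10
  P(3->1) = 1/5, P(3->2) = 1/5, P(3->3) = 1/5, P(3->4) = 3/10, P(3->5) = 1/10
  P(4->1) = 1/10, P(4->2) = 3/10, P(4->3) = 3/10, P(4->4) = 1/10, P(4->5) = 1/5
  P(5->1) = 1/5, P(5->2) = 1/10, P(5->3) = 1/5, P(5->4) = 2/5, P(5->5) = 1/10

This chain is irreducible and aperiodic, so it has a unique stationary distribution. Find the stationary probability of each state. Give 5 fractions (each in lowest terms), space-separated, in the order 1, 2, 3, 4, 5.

Answer: 1523/8440 2503/8440 351/1688 165/844 1009/8440

Derivation:
The stationary distribution satisfies pi = pi * P, i.e.:
  pi_1 = 1/5*pi_1 + 1/5*pi_2 + 1/5*pi_3 + 1/10*pi_4 + 1/5*pi_5
  pi_2 = 1/5*pi_1 + 1/2*pi_2 + 1/5*pi_3 + 3/10*pi_4 + 1/10*pi_5
  pi_3 = 3/10*pi_1 + 1/10*pi_2 + 1/5*pi_3 + 3/10*pi_4 + 1/5*pi_5
  pi_4 = 1/5*pi_1 + 1/10*pi_2 + 3/10*pi_3 + 1/10*pi_4 + 2/5*pi_5
  pi_5 = 1/10*pi_1 + 1/10*pi_2 + 1/10*pi_3 + 1/5*pi_4 + 1/10*pi_5
with normalization: pi_1 + pi_2 + pi_3 + pi_4 + pi_5 = 1.

Using the first 4 balance equations plus normalization, the linear system A*pi = b is:
  [-4/5, 1/5, 1/5, 1/10, 1/5] . pi = 0
  [1/5, -1/2, 1/5, 3/10, 1/10] . pi = 0
  [3/10, 1/10, -4/5, 3/10, 1/5] . pi = 0
  [1/5, 1/10, 3/10, -9/10, 2/5] . pi = 0
  [1, 1, 1, 1, 1] . pi = 1

Solving yields:
  pi_1 = 1523/8440
  pi_2 = 2503/8440
  pi_3 = 351/1688
  pi_4 = 165/844
  pi_5 = 1009/8440

Verification (pi * P):
  1523/8440*1/5 + 2503/8440*1/5 + 351/1688*1/5 + 165/844*1/10 + 1009/8440*1/5 = 1523/8440 = pi_1  (ok)
  1523/8440*1/5 + 2503/8440*1/2 + 351/1688*1/5 + 165/844*3/10 + 1009/8440*1/10 = 2503/8440 = pi_2  (ok)
  1523/8440*3/10 + 2503/8440*1/10 + 351/1688*1/5 + 165/844*3/10 + 1009/8440*1/5 = 351/1688 = pi_3  (ok)
  1523/8440*1/5 + 2503/8440*1/10 + 351/1688*3/10 + 165/844*1/10 + 1009/8440*2/5 = 165/844 = pi_4  (ok)
  1523/8440*1/10 + 2503/8440*1/10 + 351/1688*1/10 + 165/844*1/5 + 1009/8440*1/10 = 1009/8440 = pi_5  (ok)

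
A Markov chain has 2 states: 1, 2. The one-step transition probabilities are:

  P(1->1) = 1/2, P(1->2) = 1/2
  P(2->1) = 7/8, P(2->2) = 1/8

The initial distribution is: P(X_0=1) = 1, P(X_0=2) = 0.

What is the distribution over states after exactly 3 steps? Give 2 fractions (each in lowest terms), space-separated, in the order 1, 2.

Answer: 79/128 49/128

Derivation:
Propagating the distribution step by step (d_{t+1} = d_t * P):
d_0 = (1=1, 2=0)
  d_1[1] = 1*1/2 + 0*7/8 = 1/2
  d_1[2] = 1*1/2 + 0*1/8 = 1/2
d_1 = (1=1/2, 2=1/2)
  d_2[1] = 1/2*1/2 + 1/2*7/8 = 11/16
  d_2[2] = 1/2*1/2 + 1/2*1/8 = 5/16
d_2 = (1=11/16, 2=5/16)
  d_3[1] = 11/16*1/2 + 5/16*7/8 = 79/128
  d_3[2] = 11/16*1/2 + 5/16*1/8 = 49/128
d_3 = (1=79/128, 2=49/128)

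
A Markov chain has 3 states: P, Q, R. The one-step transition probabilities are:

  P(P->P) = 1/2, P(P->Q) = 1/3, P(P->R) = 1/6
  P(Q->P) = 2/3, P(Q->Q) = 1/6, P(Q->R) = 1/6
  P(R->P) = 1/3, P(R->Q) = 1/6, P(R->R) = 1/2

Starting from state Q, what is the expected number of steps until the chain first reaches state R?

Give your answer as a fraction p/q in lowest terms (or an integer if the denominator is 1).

Let h_i = expected steps to first reach R from state i.
Boundary: h_R = 0.
First-step equations for the other states:
  h_P = 1 + 1/2*h_P + 1/3*h_Q + 1/6*h_R
  h_Q = 1 + 2/3*h_P + 1/6*h_Q + 1/6*h_R

Substituting h_R = 0 and rearranging gives the linear system (I - Q) h = 1:
  [1/2, -1/3] . (h_P, h_Q) = 1
  [-2/3, 5/6] . (h_P, h_Q) = 1

Solving yields:
  h_P = 6
  h_Q = 6

Starting state is Q, so the expected hitting time is h_Q = 6.

Answer: 6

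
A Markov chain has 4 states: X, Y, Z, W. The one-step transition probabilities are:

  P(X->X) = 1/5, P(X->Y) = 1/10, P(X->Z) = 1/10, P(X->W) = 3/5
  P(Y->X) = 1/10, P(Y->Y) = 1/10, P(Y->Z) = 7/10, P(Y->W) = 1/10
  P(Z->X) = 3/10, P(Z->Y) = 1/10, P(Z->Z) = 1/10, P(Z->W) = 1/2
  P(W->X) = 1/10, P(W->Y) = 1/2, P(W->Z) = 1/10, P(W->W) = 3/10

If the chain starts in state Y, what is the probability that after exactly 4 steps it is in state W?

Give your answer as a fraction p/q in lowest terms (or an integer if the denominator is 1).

Computing P^4 by repeated multiplication:
P^1 =
  X: [1/5, 1/10, 1/10, 3/5]
  Y: [1/10, 1/10, 7/10, 1/10]
  Z: [3/10, 1/10, 1/10, 1/2]
  W: [1/10, 1/2, 1/10, 3/10]
P^2 =
  X: [7/50, 17/50, 4/25, 9/25]
  Y: [1/4, 7/50, 4/25, 9/20]
  Z: [3/20, 3/10, 4/25, 39/100]
  W: [13/100, 11/50, 2/5, 1/4]
P^3 =
  X: [73/500, 61/250, 38/125, 153/500]
  Y: [157/1000, 7/25, 23/125, 379/1000]
  Z: [147/1000, 32/125, 7/25, 317/1000]
  W: [193/1000, 1/5, 29/125, 3/8]
P^4 =
  X: [877/5000, 139/625, 154/625, 1779/5000]
  Y: [61/400, 629/2500, 67/250, 3279/10000]
  Z: [1707/10000, 567/2500, 317/1250, 3489/10000]
  W: [1657/10000, 1/4, 11/50, 3643/10000]

(P^4)[Y -> W] = 3279/10000

Answer: 3279/10000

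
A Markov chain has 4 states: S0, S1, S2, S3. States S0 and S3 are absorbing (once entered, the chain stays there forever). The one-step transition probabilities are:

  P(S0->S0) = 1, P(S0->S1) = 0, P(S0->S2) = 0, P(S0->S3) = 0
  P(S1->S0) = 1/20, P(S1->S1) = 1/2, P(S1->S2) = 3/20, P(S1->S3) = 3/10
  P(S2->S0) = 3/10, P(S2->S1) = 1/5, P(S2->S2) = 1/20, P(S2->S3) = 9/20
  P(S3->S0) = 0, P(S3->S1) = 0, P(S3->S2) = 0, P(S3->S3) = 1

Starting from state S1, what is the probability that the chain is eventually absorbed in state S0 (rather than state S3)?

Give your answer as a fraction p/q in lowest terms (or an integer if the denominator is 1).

Let a_i = P(absorbed in S0 | start in state i).
Boundary conditions: a_S0 = 1, a_S3 = 0.
For each transient state i, a_i = sum_j P(i->j) * a_j:
  a_S1 = 1/20*a_S0 + 1/2*a_S1 + 3/20*a_S2 + 3/10*a_S3
  a_S2 = 3/10*a_S0 + 1/5*a_S1 + 1/20*a_S2 + 9/20*a_S3

Substituting a_S0 = 1 and a_S3 = 0, rearrange to (I - Q) a = r where r[i] = P(i -> S0):
  [1/2, -3/20] . (a_S1, a_S2) = 1/20
  [-1/5, 19/20] . (a_S1, a_S2) = 3/10

Solving yields:
  a_S1 = 37/178
  a_S2 = 32/89

Starting state is S1, so the absorption probability is a_S1 = 37/178.

Answer: 37/178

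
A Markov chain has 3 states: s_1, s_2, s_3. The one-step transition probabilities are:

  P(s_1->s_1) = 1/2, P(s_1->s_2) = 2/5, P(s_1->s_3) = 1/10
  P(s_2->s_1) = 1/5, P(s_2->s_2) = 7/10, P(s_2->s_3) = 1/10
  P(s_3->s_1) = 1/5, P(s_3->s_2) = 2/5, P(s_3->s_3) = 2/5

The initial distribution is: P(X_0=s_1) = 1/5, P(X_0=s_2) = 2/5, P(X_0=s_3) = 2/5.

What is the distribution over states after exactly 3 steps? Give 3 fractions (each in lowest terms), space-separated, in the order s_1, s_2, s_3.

Propagating the distribution step by step (d_{t+1} = d_t * P):
d_0 = (s_1=1/5, s_2=2/5, s_3=2/5)
  d_1[s_1] = 1/5*1/2 + 2/5*1/5 + 2/5*1/5 = 13/50
  d_1[s_2] = 1/5*2/5 + 2/5*7/10 + 2/5*2/5 = 13/25
  d_1[s_3] = 1/5*1/10 + 2/5*1/10 + 2/5*2/5 = 11/50
d_1 = (s_1=13/50, s_2=13/25, s_3=11/50)
  d_2[s_1] = 13/50*1/2 + 13/25*1/5 + 11/50*1/5 = 139/500
  d_2[s_2] = 13/50*2/5 + 13/25*7/10 + 11/50*2/5 = 139/250
  d_2[s_3] = 13/50*1/10 + 13/25*1/10 + 11/50*2/5 = 83/500
d_2 = (s_1=139/500, s_2=139/250, s_3=83/500)
  d_3[s_1] = 139/500*1/2 + 139/250*1/5 + 83/500*1/5 = 1417/5000
  d_3[s_2] = 139/500*2/5 + 139/250*7/10 + 83/500*2/5 = 1417/2500
  d_3[s_3] = 139/500*1/10 + 139/250*1/10 + 83/500*2/5 = 749/5000
d_3 = (s_1=1417/5000, s_2=1417/2500, s_3=749/5000)

Answer: 1417/5000 1417/2500 749/5000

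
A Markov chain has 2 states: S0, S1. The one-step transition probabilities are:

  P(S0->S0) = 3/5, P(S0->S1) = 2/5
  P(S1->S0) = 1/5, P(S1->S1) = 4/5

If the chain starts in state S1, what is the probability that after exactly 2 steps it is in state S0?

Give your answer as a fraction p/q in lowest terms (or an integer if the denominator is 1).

Computing P^2 by repeated multiplication:
P^1 =
  S0: [3/5, 2/5]
  S1: [1/5, 4/5]
P^2 =
  S0: [11/25, 14/25]
  S1: [7/25, 18/25]

(P^2)[S1 -> S0] = 7/25

Answer: 7/25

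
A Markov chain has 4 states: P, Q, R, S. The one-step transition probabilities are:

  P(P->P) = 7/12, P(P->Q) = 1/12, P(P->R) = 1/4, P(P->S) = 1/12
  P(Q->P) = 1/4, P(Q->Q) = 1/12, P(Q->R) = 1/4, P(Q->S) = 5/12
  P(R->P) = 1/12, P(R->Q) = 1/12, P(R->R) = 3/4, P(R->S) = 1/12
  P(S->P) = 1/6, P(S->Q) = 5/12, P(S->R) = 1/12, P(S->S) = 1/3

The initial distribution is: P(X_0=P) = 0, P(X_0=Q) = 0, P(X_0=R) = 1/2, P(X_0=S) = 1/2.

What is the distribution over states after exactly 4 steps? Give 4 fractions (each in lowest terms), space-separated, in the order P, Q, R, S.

Answer: 9947/41472 1517/10368 8941/20736 2525/13824

Derivation:
Propagating the distribution step by step (d_{t+1} = d_t * P):
d_0 = (P=0, Q=0, R=1/2, S=1/2)
  d_1[P] = 0*7/12 + 0*1/4 + 1/2*1/12 + 1/2*1/6 = 1/8
  d_1[Q] = 0*1/12 + 0*1/12 + 1/2*1/12 + 1/2*5/12 = 1/4
  d_1[R] = 0*1/4 + 0*1/4 + 1/2*3/4 + 1/2*1/12 = 5/12
  d_1[S] = 0*1/12 + 0*5/12 + 1/2*1/12 + 1/2*1/3 = 5/24
d_1 = (P=1/8, Q=1/4, R=5/12, S=5/24)
  d_2[P] = 1/8*7/12 + 1/4*1/4 + 5/12*1/12 + 5/24*1/6 = 59/288
  d_2[Q] = 1/8*1/12 + 1/4*1/12 + 5/12*1/12 + 5/24*5/12 = 11/72
  d_2[R] = 1/8*1/4 + 1/4*1/4 + 5/12*3/4 + 5/24*1/12 = 61/144
  d_2[S] = 1/8*1/12 + 1/4*5/12 + 5/12*1/12 + 5/24*1/3 = 7/32
d_2 = (P=59/288, Q=11/72, R=61/144, S=7/32)
  d_3[P] = 59/288*7/12 + 11/72*1/4 + 61/144*1/12 + 7/32*1/6 = 793/3456
  d_3[Q] = 59/288*1/12 + 11/72*1/12 + 61/144*1/12 + 7/32*5/12 = 5/32
  d_3[R] = 59/288*1/4 + 11/72*1/4 + 61/144*3/4 + 7/32*1/12 = 245/576
  d_3[S] = 59/288*1/12 + 11/72*5/12 + 61/144*1/12 + 7/32*1/3 = 653/3456
d_3 = (P=793/3456, Q=5/32, R=245/576, S=653/3456)
  d_4[P] = 793/3456*7/12 + 5/32*1/4 + 245/576*1/12 + 653/3456*1/6 = 9947/41472
  d_4[Q] = 793/3456*1/12 + 5/32*1/12 + 245/576*1/12 + 653/3456*5/12 = 1517/10368
  d_4[R] = 793/3456*1/4 + 5/32*1/4 + 245/576*3/4 + 653/3456*1/12 = 8941/20736
  d_4[S] = 793/3456*1/12 + 5/32*5/12 + 245/576*1/12 + 653/3456*1/3 = 2525/13824
d_4 = (P=9947/41472, Q=1517/10368, R=8941/20736, S=2525/13824)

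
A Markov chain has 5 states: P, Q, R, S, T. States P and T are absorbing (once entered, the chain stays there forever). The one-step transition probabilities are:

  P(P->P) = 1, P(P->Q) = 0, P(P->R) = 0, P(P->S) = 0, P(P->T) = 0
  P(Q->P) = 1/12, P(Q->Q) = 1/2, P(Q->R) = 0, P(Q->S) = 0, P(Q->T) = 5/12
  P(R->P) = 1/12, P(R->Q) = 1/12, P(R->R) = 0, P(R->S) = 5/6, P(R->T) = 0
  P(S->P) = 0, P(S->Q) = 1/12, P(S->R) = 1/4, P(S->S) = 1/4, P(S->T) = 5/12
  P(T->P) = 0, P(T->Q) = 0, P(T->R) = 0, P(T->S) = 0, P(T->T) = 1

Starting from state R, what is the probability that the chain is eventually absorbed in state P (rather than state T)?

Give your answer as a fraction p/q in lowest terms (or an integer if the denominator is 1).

Answer: 73/468

Derivation:
Let a_i = P(absorbed in P | start in state i).
Boundary conditions: a_P = 1, a_T = 0.
For each transient state i, a_i = sum_j P(i->j) * a_j:
  a_Q = 1/12*a_P + 1/2*a_Q + 0*a_R + 0*a_S + 5/12*a_T
  a_R = 1/12*a_P + 1/12*a_Q + 0*a_R + 5/6*a_S + 0*a_T
  a_S = 0*a_P + 1/12*a_Q + 1/4*a_R + 1/4*a_S + 5/12*a_T

Substituting a_P = 1 and a_T = 0, rearrange to (I - Q) a = r where r[i] = P(i -> P):
  [1/2, 0, 0] . (a_Q, a_R, a_S) = 1/12
  [-1/12, 1, -5/6] . (a_Q, a_R, a_S) = 1/12
  [-1/12, -1/4, 3/4] . (a_Q, a_R, a_S) = 0

Solving yields:
  a_Q = 1/6
  a_R = 73/468
  a_S = 11/156

Starting state is R, so the absorption probability is a_R = 73/468.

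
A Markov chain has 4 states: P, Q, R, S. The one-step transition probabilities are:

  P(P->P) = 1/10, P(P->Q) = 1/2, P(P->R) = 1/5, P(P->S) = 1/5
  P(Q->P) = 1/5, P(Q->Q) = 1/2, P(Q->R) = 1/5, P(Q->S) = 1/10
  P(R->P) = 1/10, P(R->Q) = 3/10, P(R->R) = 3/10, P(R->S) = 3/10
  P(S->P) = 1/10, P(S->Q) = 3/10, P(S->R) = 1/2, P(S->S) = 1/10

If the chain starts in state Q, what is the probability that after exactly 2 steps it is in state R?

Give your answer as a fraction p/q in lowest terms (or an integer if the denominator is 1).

Answer: 1/4

Derivation:
Computing P^2 by repeated multiplication:
P^1 =
  P: [1/10, 1/2, 1/5, 1/5]
  Q: [1/5, 1/2, 1/5, 1/10]
  R: [1/10, 3/10, 3/10, 3/10]
  S: [1/10, 3/10, 1/2, 1/10]
P^2 =
  P: [3/20, 21/50, 7/25, 3/20]
  Q: [3/20, 11/25, 1/4, 4/25]
  R: [13/100, 19/50, 8/25, 17/100]
  S: [13/100, 19/50, 7/25, 21/100]

(P^2)[Q -> R] = 1/4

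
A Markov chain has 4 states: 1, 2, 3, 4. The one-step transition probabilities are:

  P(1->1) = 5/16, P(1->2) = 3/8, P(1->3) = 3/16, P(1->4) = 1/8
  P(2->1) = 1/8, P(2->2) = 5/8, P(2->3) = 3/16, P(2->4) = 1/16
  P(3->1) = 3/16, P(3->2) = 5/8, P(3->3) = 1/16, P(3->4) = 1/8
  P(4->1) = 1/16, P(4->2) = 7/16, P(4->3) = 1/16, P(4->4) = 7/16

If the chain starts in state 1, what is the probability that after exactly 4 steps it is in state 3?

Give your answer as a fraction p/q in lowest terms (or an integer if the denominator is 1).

Answer: 2483/16384

Derivation:
Computing P^4 by repeated multiplication:
P^1 =
  1: [5/16, 3/8, 3/16, 1/8]
  2: [1/8, 5/8, 3/16, 1/16]
  3: [3/16, 5/8, 1/16, 1/8]
  4: [1/16, 7/16, 1/16, 7/16]
P^2 =
  1: [3/16, 67/128, 19/128, 9/64]
  2: [5/32, 149/256, 5/32, 27/256]
  3: [5/32, 71/128, 21/128, 1/8]
  4: [29/256, 135/256, 1/8, 15/64]
P^3 =
  1: [329/2048, 565/1024, 155/1024, 279/2048]
  2: [645/4096, 2319/4096, 317/2048, 249/2048]
  3: [321/2048, 9/16, 155/1024, 265/2048]
  4: [571/4096, 283/512, 73/512, 677/4096]
P^4 =
  1: [2557/16384, 18327/32768, 2483/16384, 4361/32768]
  2: [10263/65536, 18443/32768, 1253/8192, 8363/65536]
  3: [319/2048, 18401/32768, 2497/16384, 4269/32768]
  4: [2453/16384, 36645/65536, 4883/32768, 9313/65536]

(P^4)[1 -> 3] = 2483/16384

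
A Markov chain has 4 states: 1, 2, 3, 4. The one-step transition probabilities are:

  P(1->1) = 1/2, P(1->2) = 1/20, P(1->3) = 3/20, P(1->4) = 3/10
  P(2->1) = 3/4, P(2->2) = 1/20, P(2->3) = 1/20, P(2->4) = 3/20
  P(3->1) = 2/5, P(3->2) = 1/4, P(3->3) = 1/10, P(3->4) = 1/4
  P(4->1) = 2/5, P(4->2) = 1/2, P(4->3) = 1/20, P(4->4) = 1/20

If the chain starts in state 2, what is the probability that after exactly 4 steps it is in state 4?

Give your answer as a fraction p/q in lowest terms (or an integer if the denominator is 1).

Computing P^4 by repeated multiplication:
P^1 =
  1: [1/2, 1/20, 3/20, 3/10]
  2: [3/4, 1/20, 1/20, 3/20]
  3: [2/5, 1/4, 1/10, 1/4]
  4: [2/5, 1/2, 1/20, 1/20]
P^2 =
  1: [187/400, 43/200, 43/400, 21/100]
  2: [197/400, 51/400, 51/400, 101/400]
  3: [211/400, 73/400, 19/200, 39/200]
  4: [123/200, 33/400, 37/400, 21/100]
P^3 =
  1: [261/500, 83/500, 817/8000, 1679/8000]
  2: [3951/8000, 1513/8000, 169/1600, 1691/8000]
  3: [4133/8000, 627/4000, 43/400, 1753/8000]
  4: [3923/8000, 163/1000, 929/8000, 461/2000]
P^4 =
  1: [5103/10000, 26379/160000, 17169/160000, 8701/40000]
  2: [82493/160000, 26599/160000, 16747/160000, 34161/160000]
  3: [20261/40000, 27217/160000, 8563/80000, 34613/160000]
  4: [40487/80000, 3539/20000, 671/6400, 33939/160000]

(P^4)[2 -> 4] = 34161/160000

Answer: 34161/160000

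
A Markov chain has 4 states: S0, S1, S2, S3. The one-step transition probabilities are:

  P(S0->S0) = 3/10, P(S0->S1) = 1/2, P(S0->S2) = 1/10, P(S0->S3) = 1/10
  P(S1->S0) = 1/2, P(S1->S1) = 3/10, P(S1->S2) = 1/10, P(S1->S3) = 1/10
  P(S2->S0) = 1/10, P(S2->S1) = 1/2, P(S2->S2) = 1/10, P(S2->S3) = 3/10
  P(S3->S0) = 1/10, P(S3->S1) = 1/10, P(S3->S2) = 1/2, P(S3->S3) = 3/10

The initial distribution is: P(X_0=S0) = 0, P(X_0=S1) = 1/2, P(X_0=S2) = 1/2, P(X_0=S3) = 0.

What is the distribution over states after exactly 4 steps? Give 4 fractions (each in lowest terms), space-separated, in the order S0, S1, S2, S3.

Answer: 192/625 449/1250 209/1250 104/625

Derivation:
Propagating the distribution step by step (d_{t+1} = d_t * P):
d_0 = (S0=0, S1=1/2, S2=1/2, S3=0)
  d_1[S0] = 0*3/10 + 1/2*1/2 + 1/2*1/10 + 0*1/10 = 3/10
  d_1[S1] = 0*1/2 + 1/2*3/10 + 1/2*1/2 + 0*1/10 = 2/5
  d_1[S2] = 0*1/10 + 1/2*1/10 + 1/2*1/10 + 0*1/2 = 1/10
  d_1[S3] = 0*1/10 + 1/2*1/10 + 1/2*3/10 + 0*3/10 = 1/5
d_1 = (S0=3/10, S1=2/5, S2=1/10, S3=1/5)
  d_2[S0] = 3/10*3/10 + 2/5*1/2 + 1/10*1/10 + 1/5*1/10 = 8/25
  d_2[S1] = 3/10*1/2 + 2/5*3/10 + 1/10*1/2 + 1/5*1/10 = 17/50
  d_2[S2] = 3/10*1/10 + 2/5*1/10 + 1/10*1/10 + 1/5*1/2 = 9/50
  d_2[S3] = 3/10*1/10 + 2/5*1/10 + 1/10*3/10 + 1/5*3/10 = 4/25
d_2 = (S0=8/25, S1=17/50, S2=9/50, S3=4/25)
  d_3[S0] = 8/25*3/10 + 17/50*1/2 + 9/50*1/10 + 4/25*1/10 = 3/10
  d_3[S1] = 8/25*1/2 + 17/50*3/10 + 9/50*1/2 + 4/25*1/10 = 46/125
  d_3[S2] = 8/25*1/10 + 17/50*1/10 + 9/50*1/10 + 4/25*1/2 = 41/250
  d_3[S3] = 8/25*1/10 + 17/50*1/10 + 9/50*3/10 + 4/25*3/10 = 21/125
d_3 = (S0=3/10, S1=46/125, S2=41/250, S3=21/125)
  d_4[S0] = 3/10*3/10 + 46/125*1/2 + 41/250*1/10 + 21/125*1/10 = 192/625
  d_4[S1] = 3/10*1/2 + 46/125*3/10 + 41/250*1/2 + 21/125*1/10 = 449/1250
  d_4[S2] = 3/10*1/10 + 46/125*1/10 + 41/250*1/10 + 21/125*1/2 = 209/1250
  d_4[S3] = 3/10*1/10 + 46/125*1/10 + 41/250*3/10 + 21/125*3/10 = 104/625
d_4 = (S0=192/625, S1=449/1250, S2=209/1250, S3=104/625)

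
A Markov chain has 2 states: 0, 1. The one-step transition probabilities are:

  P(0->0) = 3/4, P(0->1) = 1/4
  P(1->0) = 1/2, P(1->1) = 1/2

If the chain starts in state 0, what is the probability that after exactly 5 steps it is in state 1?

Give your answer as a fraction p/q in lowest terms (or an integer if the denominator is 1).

Answer: 341/1024

Derivation:
Computing P^5 by repeated multiplication:
P^1 =
  0: [3/4, 1/4]
  1: [1/2, 1/2]
P^2 =
  0: [11/16, 5/16]
  1: [5/8, 3/8]
P^3 =
  0: [43/64, 21/64]
  1: [21/32, 11/32]
P^4 =
  0: [171/256, 85/256]
  1: [85/128, 43/128]
P^5 =
  0: [683/1024, 341/1024]
  1: [341/512, 171/512]

(P^5)[0 -> 1] = 341/1024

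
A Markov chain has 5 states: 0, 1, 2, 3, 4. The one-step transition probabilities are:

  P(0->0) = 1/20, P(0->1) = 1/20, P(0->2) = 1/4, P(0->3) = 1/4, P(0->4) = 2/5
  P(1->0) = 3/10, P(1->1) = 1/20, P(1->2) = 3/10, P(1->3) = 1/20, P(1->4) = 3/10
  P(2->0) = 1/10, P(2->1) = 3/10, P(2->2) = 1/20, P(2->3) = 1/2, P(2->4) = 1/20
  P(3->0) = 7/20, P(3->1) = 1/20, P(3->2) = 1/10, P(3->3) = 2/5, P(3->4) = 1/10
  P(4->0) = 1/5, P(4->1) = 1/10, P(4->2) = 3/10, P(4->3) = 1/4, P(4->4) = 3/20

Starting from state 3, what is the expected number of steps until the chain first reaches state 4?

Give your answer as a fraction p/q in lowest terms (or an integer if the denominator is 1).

Let h_i = expected steps to first reach 4 from state i.
Boundary: h_4 = 0.
First-step equations for the other states:
  h_0 = 1 + 1/20*h_0 + 1/20*h_1 + 1/4*h_2 + 1/4*h_3 + 2/5*h_4
  h_1 = 1 + 3/10*h_0 + 1/20*h_1 + 3/10*h_2 + 1/20*h_3 + 3/10*h_4
  h_2 = 1 + 1/10*h_0 + 3/10*h_1 + 1/20*h_2 + 1/2*h_3 + 1/20*h_4
  h_3 = 1 + 7/20*h_0 + 1/20*h_1 + 1/10*h_2 + 2/5*h_3 + 1/10*h_4

Substituting h_4 = 0 and rearranging gives the linear system (I - Q) h = 1:
  [19/20, -1/20, -1/4, -1/4] . (h_0, h_1, h_2, h_3) = 1
  [-3/10, 19/20, -3/10, -1/20] . (h_0, h_1, h_2, h_3) = 1
  [-1/10, -3/10, 19/20, -1/2] . (h_0, h_1, h_2, h_3) = 1
  [-7/20, -1/20, -1/10, 3/5] . (h_0, h_1, h_2, h_3) = 1

Solving yields:
  h_0 = 166300/38867
  h_1 = 176360/38867
  h_2 = 226900/38867
  h_3 = 214300/38867

Starting state is 3, so the expected hitting time is h_3 = 214300/38867.

Answer: 214300/38867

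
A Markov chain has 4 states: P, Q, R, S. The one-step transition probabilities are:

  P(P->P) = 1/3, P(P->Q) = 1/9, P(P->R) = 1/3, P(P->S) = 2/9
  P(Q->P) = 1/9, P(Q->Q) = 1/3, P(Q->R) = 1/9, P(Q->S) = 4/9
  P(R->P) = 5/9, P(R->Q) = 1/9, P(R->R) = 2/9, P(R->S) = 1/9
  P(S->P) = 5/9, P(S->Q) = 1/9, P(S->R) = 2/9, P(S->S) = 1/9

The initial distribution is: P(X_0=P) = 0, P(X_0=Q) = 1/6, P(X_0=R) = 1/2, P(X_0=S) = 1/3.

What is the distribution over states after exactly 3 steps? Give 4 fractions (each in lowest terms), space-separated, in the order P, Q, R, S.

Propagating the distribution step by step (d_{t+1} = d_t * P):
d_0 = (P=0, Q=1/6, R=1/2, S=1/3)
  d_1[P] = 0*1/3 + 1/6*1/9 + 1/2*5/9 + 1/3*5/9 = 13/27
  d_1[Q] = 0*1/9 + 1/6*1/3 + 1/2*1/9 + 1/3*1/9 = 4/27
  d_1[R] = 0*1/3 + 1/6*1/9 + 1/2*2/9 + 1/3*2/9 = 11/54
  d_1[S] = 0*2/9 + 1/6*4/9 + 1/2*1/9 + 1/3*1/9 = 1/6
d_1 = (P=13/27, Q=4/27, R=11/54, S=1/6)
  d_2[P] = 13/27*1/3 + 4/27*1/9 + 11/54*5/9 + 1/6*5/9 = 31/81
  d_2[Q] = 13/27*1/9 + 4/27*1/3 + 11/54*1/9 + 1/6*1/9 = 35/243
  d_2[R] = 13/27*1/3 + 4/27*1/9 + 11/54*2/9 + 1/6*2/9 = 7/27
  d_2[S] = 13/27*2/9 + 4/27*4/9 + 11/54*1/9 + 1/6*1/9 = 52/243
d_2 = (P=31/81, Q=35/243, R=7/27, S=52/243)
  d_3[P] = 31/81*1/3 + 35/243*1/9 + 7/27*5/9 + 52/243*5/9 = 889/2187
  d_3[Q] = 31/81*1/9 + 35/243*1/3 + 7/27*1/9 + 52/243*1/9 = 313/2187
  d_3[R] = 31/81*1/3 + 35/243*1/9 + 7/27*2/9 + 52/243*2/9 = 544/2187
  d_3[S] = 31/81*2/9 + 35/243*4/9 + 7/27*1/9 + 52/243*1/9 = 49/243
d_3 = (P=889/2187, Q=313/2187, R=544/2187, S=49/243)

Answer: 889/2187 313/2187 544/2187 49/243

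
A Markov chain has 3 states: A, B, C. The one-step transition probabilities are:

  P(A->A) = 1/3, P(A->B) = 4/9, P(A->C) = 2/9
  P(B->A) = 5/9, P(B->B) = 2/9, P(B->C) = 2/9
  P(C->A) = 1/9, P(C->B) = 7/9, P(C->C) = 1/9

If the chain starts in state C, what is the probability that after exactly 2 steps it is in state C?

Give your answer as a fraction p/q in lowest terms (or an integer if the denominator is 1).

Answer: 17/81

Derivation:
Computing P^2 by repeated multiplication:
P^1 =
  A: [1/3, 4/9, 2/9]
  B: [5/9, 2/9, 2/9]
  C: [1/9, 7/9, 1/9]
P^2 =
  A: [31/81, 34/81, 16/81]
  B: [1/3, 38/81, 16/81]
  C: [13/27, 25/81, 17/81]

(P^2)[C -> C] = 17/81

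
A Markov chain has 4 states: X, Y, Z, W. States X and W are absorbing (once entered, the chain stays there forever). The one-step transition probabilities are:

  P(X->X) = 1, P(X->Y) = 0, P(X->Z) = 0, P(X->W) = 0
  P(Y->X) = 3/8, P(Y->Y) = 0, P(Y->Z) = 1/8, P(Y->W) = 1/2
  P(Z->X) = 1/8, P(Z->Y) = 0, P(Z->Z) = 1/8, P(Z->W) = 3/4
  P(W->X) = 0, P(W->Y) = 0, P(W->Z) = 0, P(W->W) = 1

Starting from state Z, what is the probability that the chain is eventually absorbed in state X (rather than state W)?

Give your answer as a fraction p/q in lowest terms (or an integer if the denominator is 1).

Answer: 1/7

Derivation:
Let a_i = P(absorbed in X | start in state i).
Boundary conditions: a_X = 1, a_W = 0.
For each transient state i, a_i = sum_j P(i->j) * a_j:
  a_Y = 3/8*a_X + 0*a_Y + 1/8*a_Z + 1/2*a_W
  a_Z = 1/8*a_X + 0*a_Y + 1/8*a_Z + 3/4*a_W

Substituting a_X = 1 and a_W = 0, rearrange to (I - Q) a = r where r[i] = P(i -> X):
  [1, -1/8] . (a_Y, a_Z) = 3/8
  [0, 7/8] . (a_Y, a_Z) = 1/8

Solving yields:
  a_Y = 11/28
  a_Z = 1/7

Starting state is Z, so the absorption probability is a_Z = 1/7.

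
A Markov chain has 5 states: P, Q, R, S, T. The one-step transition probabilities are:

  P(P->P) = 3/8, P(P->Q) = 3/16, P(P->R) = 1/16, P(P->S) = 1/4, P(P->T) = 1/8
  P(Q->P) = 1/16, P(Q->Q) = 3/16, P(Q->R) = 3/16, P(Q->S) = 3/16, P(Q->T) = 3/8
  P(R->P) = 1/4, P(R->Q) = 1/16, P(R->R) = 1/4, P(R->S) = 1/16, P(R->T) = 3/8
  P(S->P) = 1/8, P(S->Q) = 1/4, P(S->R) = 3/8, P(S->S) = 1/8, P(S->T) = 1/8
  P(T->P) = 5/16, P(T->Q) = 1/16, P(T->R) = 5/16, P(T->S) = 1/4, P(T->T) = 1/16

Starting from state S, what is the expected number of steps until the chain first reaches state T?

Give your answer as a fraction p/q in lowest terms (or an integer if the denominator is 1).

Let h_i = expected steps to first reach T from state i.
Boundary: h_T = 0.
First-step equations for the other states:
  h_P = 1 + 3/8*h_P + 3/16*h_Q + 1/16*h_R + 1/4*h_S + 1/8*h_T
  h_Q = 1 + 1/16*h_P + 3/16*h_Q + 3/16*h_R + 3/16*h_S + 3/8*h_T
  h_R = 1 + 1/4*h_P + 1/16*h_Q + 1/4*h_R + 1/16*h_S + 3/8*h_T
  h_S = 1 + 1/8*h_P + 1/4*h_Q + 3/8*h_R + 1/8*h_S + 1/8*h_T

Substituting h_T = 0 and rearranging gives the linear system (I - Q) h = 1:
  [5/8, -3/16, -1/16, -1/4] . (h_P, h_Q, h_R, h_S) = 1
  [-1/16, 13/16, -3/16, -3/16] . (h_P, h_Q, h_R, h_S) = 1
  [-1/4, -1/16, 3/4, -1/16] . (h_P, h_Q, h_R, h_S) = 1
  [-1/8, -1/4, -3/8, 7/8] . (h_P, h_Q, h_R, h_S) = 1

Solving yields:
  h_P = 6504/1385
  h_Q = 4712/1385
  h_R = 4904/1385
  h_S = 1192/277

Starting state is S, so the expected hitting time is h_S = 1192/277.

Answer: 1192/277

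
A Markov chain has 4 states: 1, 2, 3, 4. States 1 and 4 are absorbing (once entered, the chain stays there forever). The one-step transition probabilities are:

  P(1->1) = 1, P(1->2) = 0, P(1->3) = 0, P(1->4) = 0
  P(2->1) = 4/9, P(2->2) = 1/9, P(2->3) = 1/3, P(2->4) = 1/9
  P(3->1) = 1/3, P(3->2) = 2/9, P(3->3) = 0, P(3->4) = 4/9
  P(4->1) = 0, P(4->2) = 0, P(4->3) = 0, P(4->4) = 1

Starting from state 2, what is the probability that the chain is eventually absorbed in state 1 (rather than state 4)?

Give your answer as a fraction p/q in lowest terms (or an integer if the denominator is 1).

Answer: 15/22

Derivation:
Let a_i = P(absorbed in 1 | start in state i).
Boundary conditions: a_1 = 1, a_4 = 0.
For each transient state i, a_i = sum_j P(i->j) * a_j:
  a_2 = 4/9*a_1 + 1/9*a_2 + 1/3*a_3 + 1/9*a_4
  a_3 = 1/3*a_1 + 2/9*a_2 + 0*a_3 + 4/9*a_4

Substituting a_1 = 1 and a_4 = 0, rearrange to (I - Q) a = r where r[i] = P(i -> 1):
  [8/9, -1/3] . (a_2, a_3) = 4/9
  [-2/9, 1] . (a_2, a_3) = 1/3

Solving yields:
  a_2 = 15/22
  a_3 = 16/33

Starting state is 2, so the absorption probability is a_2 = 15/22.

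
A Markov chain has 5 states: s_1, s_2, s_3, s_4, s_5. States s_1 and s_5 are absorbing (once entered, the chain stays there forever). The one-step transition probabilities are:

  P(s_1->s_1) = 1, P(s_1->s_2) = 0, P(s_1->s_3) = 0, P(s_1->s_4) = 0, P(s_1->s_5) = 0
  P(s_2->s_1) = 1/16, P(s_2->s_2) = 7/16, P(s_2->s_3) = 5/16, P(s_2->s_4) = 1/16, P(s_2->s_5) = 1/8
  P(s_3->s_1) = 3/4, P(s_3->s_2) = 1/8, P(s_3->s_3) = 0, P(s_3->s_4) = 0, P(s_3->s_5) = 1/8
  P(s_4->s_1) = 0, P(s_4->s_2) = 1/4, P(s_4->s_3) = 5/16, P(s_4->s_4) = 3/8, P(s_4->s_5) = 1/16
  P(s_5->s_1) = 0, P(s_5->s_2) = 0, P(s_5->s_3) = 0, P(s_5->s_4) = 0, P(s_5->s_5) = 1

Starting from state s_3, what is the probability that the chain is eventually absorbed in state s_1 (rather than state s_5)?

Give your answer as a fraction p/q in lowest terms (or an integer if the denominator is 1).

Let a_i = P(absorbed in s_1 | start in state i).
Boundary conditions: a_s_1 = 1, a_s_5 = 0.
For each transient state i, a_i = sum_j P(i->j) * a_j:
  a_s_2 = 1/16*a_s_1 + 7/16*a_s_2 + 5/16*a_s_3 + 1/16*a_s_4 + 1/8*a_s_5
  a_s_3 = 3/4*a_s_1 + 1/8*a_s_2 + 0*a_s_3 + 0*a_s_4 + 1/8*a_s_5
  a_s_4 = 0*a_s_1 + 1/4*a_s_2 + 5/16*a_s_3 + 3/8*a_s_4 + 1/16*a_s_5

Substituting a_s_1 = 1 and a_s_5 = 0, rearrange to (I - Q) a = r where r[i] = P(i -> s_1):
  [9/16, -5/16, -1/16] . (a_s_2, a_s_3, a_s_4) = 1/16
  [-1/8, 1, 0] . (a_s_2, a_s_3, a_s_4) = 3/4
  [-1/4, -5/16, 5/8] . (a_s_2, a_s_3, a_s_4) = 0

Solving yields:
  a_s_2 = 410/633
  a_s_3 = 526/633
  a_s_4 = 427/633

Starting state is s_3, so the absorption probability is a_s_3 = 526/633.

Answer: 526/633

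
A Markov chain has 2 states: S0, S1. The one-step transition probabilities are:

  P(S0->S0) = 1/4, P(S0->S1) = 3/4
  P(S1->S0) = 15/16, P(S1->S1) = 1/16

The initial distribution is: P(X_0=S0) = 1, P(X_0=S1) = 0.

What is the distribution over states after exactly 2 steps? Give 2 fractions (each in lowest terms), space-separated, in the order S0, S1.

Propagating the distribution step by step (d_{t+1} = d_t * P):
d_0 = (S0=1, S1=0)
  d_1[S0] = 1*1/4 + 0*15/16 = 1/4
  d_1[S1] = 1*3/4 + 0*1/16 = 3/4
d_1 = (S0=1/4, S1=3/4)
  d_2[S0] = 1/4*1/4 + 3/4*15/16 = 49/64
  d_2[S1] = 1/4*3/4 + 3/4*1/16 = 15/64
d_2 = (S0=49/64, S1=15/64)

Answer: 49/64 15/64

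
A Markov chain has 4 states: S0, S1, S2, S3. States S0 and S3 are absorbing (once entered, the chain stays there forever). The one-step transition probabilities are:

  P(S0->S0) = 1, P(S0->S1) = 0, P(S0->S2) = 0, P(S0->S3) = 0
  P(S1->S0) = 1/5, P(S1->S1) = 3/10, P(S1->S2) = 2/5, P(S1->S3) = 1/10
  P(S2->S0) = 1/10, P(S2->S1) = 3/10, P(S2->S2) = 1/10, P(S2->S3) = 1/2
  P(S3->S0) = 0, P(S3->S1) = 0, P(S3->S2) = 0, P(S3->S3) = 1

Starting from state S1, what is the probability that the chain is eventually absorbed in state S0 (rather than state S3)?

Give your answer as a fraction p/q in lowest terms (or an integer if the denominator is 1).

Answer: 22/51

Derivation:
Let a_i = P(absorbed in S0 | start in state i).
Boundary conditions: a_S0 = 1, a_S3 = 0.
For each transient state i, a_i = sum_j P(i->j) * a_j:
  a_S1 = 1/5*a_S0 + 3/10*a_S1 + 2/5*a_S2 + 1/10*a_S3
  a_S2 = 1/10*a_S0 + 3/10*a_S1 + 1/10*a_S2 + 1/2*a_S3

Substituting a_S0 = 1 and a_S3 = 0, rearrange to (I - Q) a = r where r[i] = P(i -> S0):
  [7/10, -2/5] . (a_S1, a_S2) = 1/5
  [-3/10, 9/10] . (a_S1, a_S2) = 1/10

Solving yields:
  a_S1 = 22/51
  a_S2 = 13/51

Starting state is S1, so the absorption probability is a_S1 = 22/51.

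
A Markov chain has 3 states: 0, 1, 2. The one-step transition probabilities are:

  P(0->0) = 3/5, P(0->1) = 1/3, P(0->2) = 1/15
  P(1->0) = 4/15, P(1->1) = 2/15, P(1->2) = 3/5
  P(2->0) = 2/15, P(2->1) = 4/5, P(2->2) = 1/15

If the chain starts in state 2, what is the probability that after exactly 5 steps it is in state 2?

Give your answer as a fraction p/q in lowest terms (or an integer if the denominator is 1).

Computing P^5 by repeated multiplication:
P^1 =
  0: [3/5, 1/3, 1/15]
  1: [4/15, 2/15, 3/5]
  2: [2/15, 4/5, 1/15]
P^2 =
  0: [103/225, 67/225, 11/45]
  1: [62/225, 44/75, 31/225]
  2: [68/225, 46/225, 37/75]
P^3 =
  0: [29/75, 1309/3375, 761/3375]
  1: [1148/3375, 946/3375, 427/1125]
  2: [1018/3375, 196/375, 593/3375]
P^4 =
  0: [18503/50625, 731/2025, 13847/50625]
  1: [16678/50625, 284/625, 10943/50625]
  2: [17404/50625, 15734/50625, 1943/5625]
P^5 =
  0: [89107/253125, 295229/759375, 7873/30375]
  1: [264004/759375, 260714/759375, 2897/9375]
  2: [254546/759375, 109444/253125, 176497/759375]

(P^5)[2 -> 2] = 176497/759375

Answer: 176497/759375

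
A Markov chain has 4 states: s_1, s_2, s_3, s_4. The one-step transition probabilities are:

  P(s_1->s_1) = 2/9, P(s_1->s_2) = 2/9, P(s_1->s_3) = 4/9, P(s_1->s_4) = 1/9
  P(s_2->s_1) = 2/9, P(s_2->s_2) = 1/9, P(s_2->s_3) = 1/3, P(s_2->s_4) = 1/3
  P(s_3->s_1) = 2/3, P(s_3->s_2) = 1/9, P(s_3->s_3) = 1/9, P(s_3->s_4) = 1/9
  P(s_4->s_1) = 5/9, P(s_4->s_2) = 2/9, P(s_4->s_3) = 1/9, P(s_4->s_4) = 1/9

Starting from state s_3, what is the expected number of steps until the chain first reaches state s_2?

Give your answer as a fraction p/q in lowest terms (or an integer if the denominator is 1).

Answer: 351/61

Derivation:
Let h_i = expected steps to first reach s_2 from state i.
Boundary: h_s_2 = 0.
First-step equations for the other states:
  h_s_1 = 1 + 2/9*h_s_1 + 2/9*h_s_2 + 4/9*h_s_3 + 1/9*h_s_4
  h_s_3 = 1 + 2/3*h_s_1 + 1/9*h_s_2 + 1/9*h_s_3 + 1/9*h_s_4
  h_s_4 = 1 + 5/9*h_s_1 + 2/9*h_s_2 + 1/9*h_s_3 + 1/9*h_s_4

Substituting h_s_2 = 0 and rearranging gives the linear system (I - Q) h = 1:
  [7/9, -4/9, -1/9] . (h_s_1, h_s_3, h_s_4) = 1
  [-2/3, 8/9, -1/9] . (h_s_1, h_s_3, h_s_4) = 1
  [-5/9, -1/9, 8/9] . (h_s_1, h_s_3, h_s_4) = 1

Solving yields:
  h_s_1 = 324/61
  h_s_3 = 351/61
  h_s_4 = 315/61

Starting state is s_3, so the expected hitting time is h_s_3 = 351/61.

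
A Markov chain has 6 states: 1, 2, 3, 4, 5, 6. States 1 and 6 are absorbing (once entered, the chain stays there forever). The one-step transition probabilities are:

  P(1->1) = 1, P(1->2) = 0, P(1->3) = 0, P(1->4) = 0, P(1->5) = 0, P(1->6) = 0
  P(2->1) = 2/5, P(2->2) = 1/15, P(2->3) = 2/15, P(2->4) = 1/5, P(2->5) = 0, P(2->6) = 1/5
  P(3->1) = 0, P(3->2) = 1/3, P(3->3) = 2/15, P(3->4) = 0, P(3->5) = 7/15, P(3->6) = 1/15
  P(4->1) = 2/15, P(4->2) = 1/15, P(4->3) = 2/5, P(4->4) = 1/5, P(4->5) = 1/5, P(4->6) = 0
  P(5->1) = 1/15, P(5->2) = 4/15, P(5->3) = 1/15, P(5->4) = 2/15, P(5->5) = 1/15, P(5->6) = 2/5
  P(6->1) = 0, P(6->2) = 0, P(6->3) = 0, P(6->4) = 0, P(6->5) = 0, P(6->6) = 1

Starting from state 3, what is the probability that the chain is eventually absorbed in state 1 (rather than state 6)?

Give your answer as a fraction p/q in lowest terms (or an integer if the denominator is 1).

Let a_i = P(absorbed in 1 | start in state i).
Boundary conditions: a_1 = 1, a_6 = 0.
For each transient state i, a_i = sum_j P(i->j) * a_j:
  a_2 = 2/5*a_1 + 1/15*a_2 + 2/15*a_3 + 1/5*a_4 + 0*a_5 + 1/5*a_6
  a_3 = 0*a_1 + 1/3*a_2 + 2/15*a_3 + 0*a_4 + 7/15*a_5 + 1/15*a_6
  a_4 = 2/15*a_1 + 1/15*a_2 + 2/5*a_3 + 1/5*a_4 + 1/5*a_5 + 0*a_6
  a_5 = 1/15*a_1 + 4/15*a_2 + 1/15*a_3 + 2/15*a_4 + 1/15*a_5 + 2/5*a_6

Substituting a_1 = 1 and a_6 = 0, rearrange to (I - Q) a = r where r[i] = P(i -> 1):
  [14/15, -2/15, -1/5, 0] . (a_2, a_3, a_4, a_5) = 2/5
  [-1/3, 13/15, 0, -7/15] . (a_2, a_3, a_4, a_5) = 0
  [-1/15, -2/5, 4/5, -1/5] . (a_2, a_3, a_4, a_5) = 2/15
  [-4/15, -1/15, -2/15, 14/15] . (a_2, a_3, a_4, a_5) = 1/15

Solving yields:
  a_2 = 2629/4402
  a_3 = 914/2201
  a_4 = 1123/2201
  a_5 = 1517/4402

Starting state is 3, so the absorption probability is a_3 = 914/2201.

Answer: 914/2201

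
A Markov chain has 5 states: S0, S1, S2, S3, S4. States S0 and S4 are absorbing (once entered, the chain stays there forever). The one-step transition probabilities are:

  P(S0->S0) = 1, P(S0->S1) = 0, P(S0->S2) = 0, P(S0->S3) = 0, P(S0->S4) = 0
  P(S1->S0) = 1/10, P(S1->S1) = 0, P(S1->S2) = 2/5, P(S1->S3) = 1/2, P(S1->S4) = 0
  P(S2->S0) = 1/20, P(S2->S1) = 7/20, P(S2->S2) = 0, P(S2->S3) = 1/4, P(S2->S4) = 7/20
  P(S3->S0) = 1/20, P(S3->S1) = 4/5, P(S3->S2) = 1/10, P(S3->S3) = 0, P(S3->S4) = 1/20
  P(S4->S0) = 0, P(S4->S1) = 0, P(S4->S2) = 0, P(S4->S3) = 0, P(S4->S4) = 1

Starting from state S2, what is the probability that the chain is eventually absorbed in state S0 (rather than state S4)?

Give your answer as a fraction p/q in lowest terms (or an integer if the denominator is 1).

Answer: 17/54

Derivation:
Let a_i = P(absorbed in S0 | start in state i).
Boundary conditions: a_S0 = 1, a_S4 = 0.
For each transient state i, a_i = sum_j P(i->j) * a_j:
  a_S1 = 1/10*a_S0 + 0*a_S1 + 2/5*a_S2 + 1/2*a_S3 + 0*a_S4
  a_S2 = 1/20*a_S0 + 7/20*a_S1 + 0*a_S2 + 1/4*a_S3 + 7/20*a_S4
  a_S3 = 1/20*a_S0 + 4/5*a_S1 + 1/10*a_S2 + 0*a_S3 + 1/20*a_S4

Substituting a_S0 = 1 and a_S4 = 0, rearrange to (I - Q) a = r where r[i] = P(i -> S0):
  [1, -2/5, -1/2] . (a_S1, a_S2, a_S3) = 1/10
  [-7/20, 1, -1/4] . (a_S1, a_S2, a_S3) = 1/20
  [-4/5, -1/10, 1] . (a_S1, a_S2, a_S3) = 1/20

Solving yields:
  a_S1 = 4/9
  a_S2 = 17/54
  a_S3 = 59/135

Starting state is S2, so the absorption probability is a_S2 = 17/54.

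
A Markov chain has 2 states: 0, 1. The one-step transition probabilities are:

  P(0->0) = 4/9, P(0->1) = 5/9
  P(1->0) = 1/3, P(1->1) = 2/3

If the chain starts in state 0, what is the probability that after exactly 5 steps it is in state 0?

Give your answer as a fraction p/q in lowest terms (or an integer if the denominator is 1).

Answer: 22144/59049

Derivation:
Computing P^5 by repeated multiplication:
P^1 =
  0: [4/9, 5/9]
  1: [1/3, 2/3]
P^2 =
  0: [31/81, 50/81]
  1: [10/27, 17/27]
P^3 =
  0: [274/729, 455/729]
  1: [91/243, 152/243]
P^4 =
  0: [2461/6561, 4100/6561]
  1: [820/2187, 1367/2187]
P^5 =
  0: [22144/59049, 36905/59049]
  1: [7381/19683, 12302/19683]

(P^5)[0 -> 0] = 22144/59049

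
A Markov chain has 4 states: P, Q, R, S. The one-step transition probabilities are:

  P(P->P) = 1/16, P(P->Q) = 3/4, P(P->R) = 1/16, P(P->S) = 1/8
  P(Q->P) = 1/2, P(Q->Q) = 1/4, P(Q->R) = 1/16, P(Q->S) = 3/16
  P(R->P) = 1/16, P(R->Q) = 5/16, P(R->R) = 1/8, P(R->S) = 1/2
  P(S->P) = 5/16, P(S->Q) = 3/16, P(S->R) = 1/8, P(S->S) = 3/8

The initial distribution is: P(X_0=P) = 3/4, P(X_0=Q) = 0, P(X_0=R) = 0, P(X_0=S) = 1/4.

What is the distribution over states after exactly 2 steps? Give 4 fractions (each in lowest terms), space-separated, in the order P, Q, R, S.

Answer: 385/1024 313/1024 81/1024 245/1024

Derivation:
Propagating the distribution step by step (d_{t+1} = d_t * P):
d_0 = (P=3/4, Q=0, R=0, S=1/4)
  d_1[P] = 3/4*1/16 + 0*1/2 + 0*1/16 + 1/4*5/16 = 1/8
  d_1[Q] = 3/4*3/4 + 0*1/4 + 0*5/16 + 1/4*3/16 = 39/64
  d_1[R] = 3/4*1/16 + 0*1/16 + 0*1/8 + 1/4*1/8 = 5/64
  d_1[S] = 3/4*1/8 + 0*3/16 + 0*1/2 + 1/4*3/8 = 3/16
d_1 = (P=1/8, Q=39/64, R=5/64, S=3/16)
  d_2[P] = 1/8*1/16 + 39/64*1/2 + 5/64*1/16 + 3/16*5/16 = 385/1024
  d_2[Q] = 1/8*3/4 + 39/64*1/4 + 5/64*5/16 + 3/16*3/16 = 313/1024
  d_2[R] = 1/8*1/16 + 39/64*1/16 + 5/64*1/8 + 3/16*1/8 = 81/1024
  d_2[S] = 1/8*1/8 + 39/64*3/16 + 5/64*1/2 + 3/16*3/8 = 245/1024
d_2 = (P=385/1024, Q=313/1024, R=81/1024, S=245/1024)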